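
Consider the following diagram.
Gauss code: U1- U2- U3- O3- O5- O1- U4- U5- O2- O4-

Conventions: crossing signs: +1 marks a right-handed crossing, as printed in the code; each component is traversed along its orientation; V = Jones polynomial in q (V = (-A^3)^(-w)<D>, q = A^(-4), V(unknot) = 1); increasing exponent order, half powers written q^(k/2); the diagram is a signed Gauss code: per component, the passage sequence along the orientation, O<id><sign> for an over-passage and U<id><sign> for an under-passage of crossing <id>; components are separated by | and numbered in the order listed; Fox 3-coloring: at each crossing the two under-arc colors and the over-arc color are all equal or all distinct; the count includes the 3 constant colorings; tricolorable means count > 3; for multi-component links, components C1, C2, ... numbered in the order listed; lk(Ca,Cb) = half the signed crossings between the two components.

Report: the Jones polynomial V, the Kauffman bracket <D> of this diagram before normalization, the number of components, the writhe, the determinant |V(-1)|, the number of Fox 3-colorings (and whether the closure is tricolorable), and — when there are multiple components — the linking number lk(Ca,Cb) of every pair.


Jones polynomial: V(q) = -q^-4 + q^-3 + q^-1
<D> = -A^-11 - A^-3 + A; writhe -5
components 1, writhe -5 (5 crossings)
3-colorings: 9 of 3^5, det 3 — tricolorable
note: det 3 = |V(-1)|; divisible by 3, so tricolorable


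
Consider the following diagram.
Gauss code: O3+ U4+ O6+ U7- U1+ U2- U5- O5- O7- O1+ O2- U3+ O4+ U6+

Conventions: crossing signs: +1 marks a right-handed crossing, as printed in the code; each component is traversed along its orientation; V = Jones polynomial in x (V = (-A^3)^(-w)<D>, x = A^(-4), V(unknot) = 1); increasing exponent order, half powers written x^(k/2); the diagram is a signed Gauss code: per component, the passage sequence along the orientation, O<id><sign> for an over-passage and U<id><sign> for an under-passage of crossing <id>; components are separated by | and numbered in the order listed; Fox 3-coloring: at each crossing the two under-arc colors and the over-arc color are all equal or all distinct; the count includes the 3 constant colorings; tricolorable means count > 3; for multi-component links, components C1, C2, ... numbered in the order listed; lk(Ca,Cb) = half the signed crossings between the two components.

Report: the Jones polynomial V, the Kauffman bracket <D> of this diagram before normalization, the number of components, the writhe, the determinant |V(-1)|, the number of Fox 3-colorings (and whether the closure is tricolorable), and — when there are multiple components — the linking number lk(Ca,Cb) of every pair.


V(x) = x + x^3 - x^4
bracket: A^-13 - A^-9 - A^-1, w = +1
1 component, writhe +1, over 7 crossings
det 3, colorings 9 of 3^7 — tricolorable
observation: |V(-1)| = 3: so tricolorable, since 3 divides 3


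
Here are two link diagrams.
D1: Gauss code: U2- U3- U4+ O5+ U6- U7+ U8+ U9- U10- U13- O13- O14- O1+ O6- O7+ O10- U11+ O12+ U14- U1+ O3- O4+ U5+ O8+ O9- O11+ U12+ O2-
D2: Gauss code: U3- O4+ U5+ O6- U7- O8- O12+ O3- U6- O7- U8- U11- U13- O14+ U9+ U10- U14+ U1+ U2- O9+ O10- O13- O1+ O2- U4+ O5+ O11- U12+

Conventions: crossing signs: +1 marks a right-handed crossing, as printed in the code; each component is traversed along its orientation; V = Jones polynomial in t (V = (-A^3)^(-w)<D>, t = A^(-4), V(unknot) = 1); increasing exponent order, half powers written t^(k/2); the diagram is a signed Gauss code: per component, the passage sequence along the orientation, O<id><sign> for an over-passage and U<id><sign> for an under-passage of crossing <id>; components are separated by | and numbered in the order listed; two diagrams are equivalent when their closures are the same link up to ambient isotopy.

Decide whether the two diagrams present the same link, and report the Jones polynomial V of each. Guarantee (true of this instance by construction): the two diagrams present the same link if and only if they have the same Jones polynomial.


equivalent: no
V(D1) = t + t^3 - t^4  (w 0, c 14, <D> = -A^-16 + A^-12 + A^-4)
V(D2) = -t^-4 + t^-3 + t^-1  [14 crossings, <D> = A^-2 + A^6 - A^10, w = -2]
key observation: V(t) takes 2 values over 2 diagrams, fixing the grouping


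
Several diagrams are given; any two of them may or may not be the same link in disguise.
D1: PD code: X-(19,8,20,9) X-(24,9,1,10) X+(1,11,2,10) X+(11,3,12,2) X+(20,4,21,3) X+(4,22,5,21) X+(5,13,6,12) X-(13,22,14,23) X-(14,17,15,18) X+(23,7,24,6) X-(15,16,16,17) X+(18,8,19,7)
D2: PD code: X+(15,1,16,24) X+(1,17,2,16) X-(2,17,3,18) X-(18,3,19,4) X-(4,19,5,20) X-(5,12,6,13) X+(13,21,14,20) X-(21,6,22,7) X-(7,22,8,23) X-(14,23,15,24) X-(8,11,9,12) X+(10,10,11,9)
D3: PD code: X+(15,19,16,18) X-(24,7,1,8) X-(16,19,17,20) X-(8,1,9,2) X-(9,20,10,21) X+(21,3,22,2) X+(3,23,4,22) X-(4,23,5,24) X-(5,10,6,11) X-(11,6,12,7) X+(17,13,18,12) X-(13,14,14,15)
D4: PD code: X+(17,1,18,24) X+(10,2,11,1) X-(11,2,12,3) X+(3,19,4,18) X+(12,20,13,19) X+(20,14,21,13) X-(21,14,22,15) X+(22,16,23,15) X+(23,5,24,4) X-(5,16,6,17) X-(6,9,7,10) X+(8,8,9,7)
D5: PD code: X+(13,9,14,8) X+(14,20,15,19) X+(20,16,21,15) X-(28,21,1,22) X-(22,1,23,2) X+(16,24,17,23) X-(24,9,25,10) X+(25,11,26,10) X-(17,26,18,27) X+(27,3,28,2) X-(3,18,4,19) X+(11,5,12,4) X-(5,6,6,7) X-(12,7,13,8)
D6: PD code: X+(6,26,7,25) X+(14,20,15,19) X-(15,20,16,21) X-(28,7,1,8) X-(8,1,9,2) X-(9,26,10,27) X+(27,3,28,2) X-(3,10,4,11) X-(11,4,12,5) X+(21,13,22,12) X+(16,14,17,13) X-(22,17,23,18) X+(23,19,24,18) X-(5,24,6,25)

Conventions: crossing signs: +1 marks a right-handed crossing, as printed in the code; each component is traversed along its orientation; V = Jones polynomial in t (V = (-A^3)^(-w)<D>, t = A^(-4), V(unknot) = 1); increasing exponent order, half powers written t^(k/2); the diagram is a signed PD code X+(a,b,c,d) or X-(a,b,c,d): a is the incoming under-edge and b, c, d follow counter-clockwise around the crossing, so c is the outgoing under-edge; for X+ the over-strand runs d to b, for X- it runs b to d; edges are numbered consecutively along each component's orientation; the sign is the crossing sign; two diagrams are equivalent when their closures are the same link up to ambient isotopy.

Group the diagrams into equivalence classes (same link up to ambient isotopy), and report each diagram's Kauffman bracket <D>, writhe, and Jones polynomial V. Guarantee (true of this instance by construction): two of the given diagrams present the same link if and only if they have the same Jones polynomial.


equivalence classes: {D1, D4} | {D2, D3, D6} | {D5}
D1 (bracket -A^-18 + A^-14 - A^-10 + 2A^-6 - A^-2 + A^2; 12 crossings at w = +2): V = t - t^2 + 2t^3 - t^4 + t^5 - t^6
D2 (bracket A^-8 - A^-4 + 2 - A^4 + A^8 - A^12; 12 crossings at w = -4): V = -t^-6 + t^-5 - t^-4 + 2t^-3 - t^-2 + t^-1
V(D3) = -t^-6 + t^-5 - t^-4 + 2t^-3 - t^-2 + t^-1  [12 crossings, <D> = A^-8 - A^-4 + 2 - A^4 + A^8 - A^12, w = -4]
D4 (bracket -A^-12 + A^-8 - A^-4 + 2 - A^4 + A^8; 12 crossings at w = +4): V = t - t^2 + 2t^3 - t^4 + t^5 - t^6
V(D5) = 1  [14 crossings, <D> = 1, w = 0]
D6 (bracket A^-2 - A^2 + 2A^6 - A^10 + A^14 - A^18; 14 crossings at w = -2): V = -t^-6 + t^-5 - t^-4 + 2t^-3 - t^-2 + t^-1
key observation: 3 classes among 6 diagrams; unequal V(t) rules out equality


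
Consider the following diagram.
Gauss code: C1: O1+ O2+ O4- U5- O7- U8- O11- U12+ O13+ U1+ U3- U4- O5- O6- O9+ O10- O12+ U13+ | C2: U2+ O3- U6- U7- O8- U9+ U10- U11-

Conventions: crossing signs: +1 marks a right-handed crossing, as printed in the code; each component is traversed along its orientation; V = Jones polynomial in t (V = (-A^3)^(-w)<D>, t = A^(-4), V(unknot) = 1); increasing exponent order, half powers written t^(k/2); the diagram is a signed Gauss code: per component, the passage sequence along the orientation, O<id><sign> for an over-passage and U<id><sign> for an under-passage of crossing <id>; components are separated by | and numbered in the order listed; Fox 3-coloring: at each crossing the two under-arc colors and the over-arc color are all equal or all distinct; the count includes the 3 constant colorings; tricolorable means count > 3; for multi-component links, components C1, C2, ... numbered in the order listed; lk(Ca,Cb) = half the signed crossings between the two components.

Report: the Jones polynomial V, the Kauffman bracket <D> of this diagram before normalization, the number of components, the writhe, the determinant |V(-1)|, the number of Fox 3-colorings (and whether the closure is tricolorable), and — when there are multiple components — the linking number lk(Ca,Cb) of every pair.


Jones polynomial: V(t) = -t^(-9/2) - t^(-5/2) + t^(-3/2) - t^(-1/2)
<D> = A^-7 - A^-3 + A + A^9; writhe -3
components 2, writhe -3 (13 crossings)
linking number lk(C1,C2) = -2
3-colorings: 3 of 3^13, det 4 — not tricolorable
note: det 4 = |V(-1)|; not divisible by 3, so not tricolorable


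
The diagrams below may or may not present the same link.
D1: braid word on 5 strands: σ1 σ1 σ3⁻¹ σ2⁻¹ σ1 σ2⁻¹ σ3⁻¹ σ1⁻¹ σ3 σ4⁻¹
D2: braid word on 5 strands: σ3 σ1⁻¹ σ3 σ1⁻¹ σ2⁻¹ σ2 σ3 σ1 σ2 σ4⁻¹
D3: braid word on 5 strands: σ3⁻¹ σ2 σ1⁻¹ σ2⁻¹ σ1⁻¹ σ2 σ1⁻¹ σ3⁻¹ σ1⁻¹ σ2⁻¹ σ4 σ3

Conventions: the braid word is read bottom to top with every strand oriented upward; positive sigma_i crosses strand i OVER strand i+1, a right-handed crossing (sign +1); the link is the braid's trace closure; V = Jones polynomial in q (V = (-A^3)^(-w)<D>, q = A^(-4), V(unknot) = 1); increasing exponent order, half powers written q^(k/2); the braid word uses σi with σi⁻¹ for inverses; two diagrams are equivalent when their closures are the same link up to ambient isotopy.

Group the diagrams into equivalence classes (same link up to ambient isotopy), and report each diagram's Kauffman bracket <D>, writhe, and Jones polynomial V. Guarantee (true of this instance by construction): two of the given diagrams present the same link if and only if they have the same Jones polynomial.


grouping into links: {D1} | {D2} | {D3}
V(D1) = q^-2 - q^-1 + 1 - q + q^2  (w -2, c 10, <D> = A^-14 - A^-10 + A^-6 - A^-2 + A^2)
V(D2) = q + q^3 - q^4  (w +2, c 10, <D> = -A^-10 + A^-6 + A^2)
D3 (bracket A^-8 + 1 - A^4; 12 crossings at w = -4): V = -q^-4 + q^-3 + q^-1
why: 3 classes among 3 diagrams; unequal V(q) rules out equality


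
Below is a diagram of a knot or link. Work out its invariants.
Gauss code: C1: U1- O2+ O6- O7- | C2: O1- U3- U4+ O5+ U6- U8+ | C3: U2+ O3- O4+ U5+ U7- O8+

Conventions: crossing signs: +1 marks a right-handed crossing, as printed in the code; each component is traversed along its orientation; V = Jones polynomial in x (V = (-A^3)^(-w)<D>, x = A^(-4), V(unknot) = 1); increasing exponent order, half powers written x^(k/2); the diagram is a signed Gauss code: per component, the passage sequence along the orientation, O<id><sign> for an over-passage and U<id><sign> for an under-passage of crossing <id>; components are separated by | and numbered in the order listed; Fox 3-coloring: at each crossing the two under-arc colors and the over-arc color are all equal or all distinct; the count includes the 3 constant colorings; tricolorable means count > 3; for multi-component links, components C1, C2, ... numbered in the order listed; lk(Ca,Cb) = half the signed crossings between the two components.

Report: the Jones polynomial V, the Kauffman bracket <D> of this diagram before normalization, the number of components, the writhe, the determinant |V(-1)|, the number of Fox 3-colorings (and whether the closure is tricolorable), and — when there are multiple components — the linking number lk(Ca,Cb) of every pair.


Jones polynomial: V(x) = x^-2 + 2 + x^2
<D> = A^-8 + 2 + A^8; writhe 0
components 3, writhe 0 (8 crossings)
linking number lk(C1,C2) = -1
lk(C1,C3): 0
lk(C2,C3) = +1
3-colorings: 3 of 3^8, det 4 — not tricolorable
note: summing lk over 3 pairs gives 0


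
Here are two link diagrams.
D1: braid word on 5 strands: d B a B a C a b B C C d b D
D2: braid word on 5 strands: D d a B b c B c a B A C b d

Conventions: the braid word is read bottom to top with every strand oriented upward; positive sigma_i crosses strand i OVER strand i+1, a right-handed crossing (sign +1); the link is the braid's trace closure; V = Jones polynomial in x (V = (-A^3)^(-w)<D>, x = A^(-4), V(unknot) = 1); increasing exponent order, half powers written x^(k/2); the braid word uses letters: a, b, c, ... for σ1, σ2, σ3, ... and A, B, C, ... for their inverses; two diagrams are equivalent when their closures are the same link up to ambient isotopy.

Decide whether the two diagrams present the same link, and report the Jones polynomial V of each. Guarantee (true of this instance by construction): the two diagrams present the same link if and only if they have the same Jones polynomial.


equivalent: no
D1 (bracket -A^-12 + A^-8 - A^-4 + 3 - A^4 + A^8 - A^12; 14 crossings at w = 0): V = -x^-3 + x^-2 - x^-1 + 3 - x + x^2 - x^3
D2 (bracket A^-10 - A^-6 + A^-2 - 2A^2 + 2A^6 - A^10 + A^14; 14 crossings at w = +2): V = x^-2 - x^-1 + 2 - 2x + x^2 - x^3 + x^4
key observation: 2 values of V(x) split the 2 diagrams


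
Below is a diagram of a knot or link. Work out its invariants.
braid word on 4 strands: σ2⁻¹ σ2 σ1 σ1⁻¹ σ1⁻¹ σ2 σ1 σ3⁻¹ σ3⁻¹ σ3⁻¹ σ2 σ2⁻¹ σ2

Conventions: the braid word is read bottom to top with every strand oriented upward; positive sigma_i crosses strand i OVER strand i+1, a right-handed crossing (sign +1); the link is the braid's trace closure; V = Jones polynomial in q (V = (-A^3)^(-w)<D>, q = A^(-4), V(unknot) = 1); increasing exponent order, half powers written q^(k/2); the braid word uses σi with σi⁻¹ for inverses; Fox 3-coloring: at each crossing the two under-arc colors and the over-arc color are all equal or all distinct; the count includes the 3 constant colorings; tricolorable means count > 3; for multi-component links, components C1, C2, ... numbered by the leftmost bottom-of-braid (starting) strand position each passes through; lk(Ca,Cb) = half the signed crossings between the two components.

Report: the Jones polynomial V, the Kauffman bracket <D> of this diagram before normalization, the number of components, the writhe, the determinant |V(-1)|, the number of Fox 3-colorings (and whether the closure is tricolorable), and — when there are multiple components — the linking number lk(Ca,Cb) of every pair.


Jones polynomial: V(q) = -q^-4 + q^-3 + q^-1
<D> = -A - A^9 + A^13; writhe -1
components 1, writhe -1 (13 crossings)
3-colorings: 9 of 3^13, det 3 — tricolorable
note: the span of V is 3, forcing >= 3 crossings in any diagram


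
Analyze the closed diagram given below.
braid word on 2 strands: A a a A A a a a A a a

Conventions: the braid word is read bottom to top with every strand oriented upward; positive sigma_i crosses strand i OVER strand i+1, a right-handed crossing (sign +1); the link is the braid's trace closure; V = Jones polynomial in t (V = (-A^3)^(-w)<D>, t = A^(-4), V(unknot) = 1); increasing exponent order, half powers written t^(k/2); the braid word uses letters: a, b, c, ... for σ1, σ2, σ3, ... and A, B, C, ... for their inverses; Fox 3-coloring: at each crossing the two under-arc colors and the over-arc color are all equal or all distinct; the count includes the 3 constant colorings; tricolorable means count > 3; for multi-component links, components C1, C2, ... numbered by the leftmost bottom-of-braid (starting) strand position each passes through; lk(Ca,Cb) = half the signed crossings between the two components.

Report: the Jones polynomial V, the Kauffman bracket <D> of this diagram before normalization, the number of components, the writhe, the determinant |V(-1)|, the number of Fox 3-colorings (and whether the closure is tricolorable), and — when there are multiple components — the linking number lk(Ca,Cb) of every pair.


V(t) = t + t^3 - t^4
bracket: A^-7 - A^-3 - A^5, w = +3
1 component, writhe +3, over 11 crossings
det 3, colorings 9 of 3^11 — tricolorable
observation: free reduction leaves σ1 σ1 σ1 of the original 11 letters


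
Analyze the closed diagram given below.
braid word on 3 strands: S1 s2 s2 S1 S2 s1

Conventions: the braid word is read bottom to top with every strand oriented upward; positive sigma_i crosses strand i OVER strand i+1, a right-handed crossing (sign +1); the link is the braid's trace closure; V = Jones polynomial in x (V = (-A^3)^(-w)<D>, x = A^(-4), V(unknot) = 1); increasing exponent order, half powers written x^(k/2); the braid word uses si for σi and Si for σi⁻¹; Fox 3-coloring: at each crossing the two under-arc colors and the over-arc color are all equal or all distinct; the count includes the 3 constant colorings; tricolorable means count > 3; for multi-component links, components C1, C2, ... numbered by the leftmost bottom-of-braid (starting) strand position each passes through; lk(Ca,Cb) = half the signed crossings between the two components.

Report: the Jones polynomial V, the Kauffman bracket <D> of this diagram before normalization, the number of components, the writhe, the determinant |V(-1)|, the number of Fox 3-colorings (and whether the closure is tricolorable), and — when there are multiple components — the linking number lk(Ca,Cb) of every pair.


Jones polynomial: V(x) = 1
<D> = 1; writhe 0
components 1, writhe 0 (6 crossings)
3-colorings: 3 of 3^6, det 1 — not tricolorable
note: |V(-1)| = 1: so not tricolorable, since 3 does not divide 1


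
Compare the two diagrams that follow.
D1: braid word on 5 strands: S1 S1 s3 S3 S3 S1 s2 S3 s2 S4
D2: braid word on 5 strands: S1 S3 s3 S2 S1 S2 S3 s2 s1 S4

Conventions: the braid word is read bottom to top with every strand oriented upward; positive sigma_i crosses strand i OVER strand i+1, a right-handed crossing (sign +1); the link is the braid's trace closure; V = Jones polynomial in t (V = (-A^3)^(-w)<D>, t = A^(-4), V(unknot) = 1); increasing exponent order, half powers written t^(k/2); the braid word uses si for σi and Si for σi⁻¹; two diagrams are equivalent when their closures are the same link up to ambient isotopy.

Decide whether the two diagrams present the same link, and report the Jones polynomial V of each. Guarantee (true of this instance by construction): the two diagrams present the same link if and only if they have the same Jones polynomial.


same link: no
V(D1) = -t^-6 + 2t^-5 - 2t^-4 + 3t^-3 - 3t^-2 + 2t^-1 - 1 + t  [10 crossings, <D> = A^-16 - A^-12 + 2A^-8 - 3A^-4 + 3 - 2A^4 + 2A^8 - A^12, w = -4]
D2 (bracket A^-12; 10 crossings at w = -4): V = 1
note: comparing 2 Jones polynomials yields 2 groups


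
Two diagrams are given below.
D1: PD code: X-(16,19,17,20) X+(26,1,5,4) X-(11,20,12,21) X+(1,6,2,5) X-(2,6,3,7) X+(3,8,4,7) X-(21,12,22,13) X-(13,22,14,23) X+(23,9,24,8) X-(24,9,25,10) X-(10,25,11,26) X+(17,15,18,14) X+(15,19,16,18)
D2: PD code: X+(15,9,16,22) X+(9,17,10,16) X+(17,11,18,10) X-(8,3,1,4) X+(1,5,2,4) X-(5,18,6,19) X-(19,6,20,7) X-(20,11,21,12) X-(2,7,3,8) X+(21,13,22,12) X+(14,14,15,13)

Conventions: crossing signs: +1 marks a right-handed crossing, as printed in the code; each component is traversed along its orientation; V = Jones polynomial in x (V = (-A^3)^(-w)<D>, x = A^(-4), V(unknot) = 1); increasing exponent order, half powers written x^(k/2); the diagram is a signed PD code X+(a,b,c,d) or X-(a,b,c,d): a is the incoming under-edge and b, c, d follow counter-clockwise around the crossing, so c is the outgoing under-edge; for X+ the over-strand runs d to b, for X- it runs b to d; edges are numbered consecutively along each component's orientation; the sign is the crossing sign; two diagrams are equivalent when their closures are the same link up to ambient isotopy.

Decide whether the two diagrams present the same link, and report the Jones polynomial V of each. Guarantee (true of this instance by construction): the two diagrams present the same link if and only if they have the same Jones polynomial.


same link: no
V(D1) = x^(-7/2) - x^(-5/2) + x^(-3/2) - 2x^(-1/2) - x^(3/2)  [13 crossings, <D> = A^-9 + 2A^-1 - A^3 + A^7 - A^11, w = -1]
V(D2) = -x^(-3/2) - 2x^(1/2) + x^(3/2) - x^(5/2) + x^(7/2)  (w +1, c 11, <D> = -A^-11 + A^-7 - A^-3 + 2A + A^9)
note: 2 classes among 2 diagrams; unequal V(x) rules out equality


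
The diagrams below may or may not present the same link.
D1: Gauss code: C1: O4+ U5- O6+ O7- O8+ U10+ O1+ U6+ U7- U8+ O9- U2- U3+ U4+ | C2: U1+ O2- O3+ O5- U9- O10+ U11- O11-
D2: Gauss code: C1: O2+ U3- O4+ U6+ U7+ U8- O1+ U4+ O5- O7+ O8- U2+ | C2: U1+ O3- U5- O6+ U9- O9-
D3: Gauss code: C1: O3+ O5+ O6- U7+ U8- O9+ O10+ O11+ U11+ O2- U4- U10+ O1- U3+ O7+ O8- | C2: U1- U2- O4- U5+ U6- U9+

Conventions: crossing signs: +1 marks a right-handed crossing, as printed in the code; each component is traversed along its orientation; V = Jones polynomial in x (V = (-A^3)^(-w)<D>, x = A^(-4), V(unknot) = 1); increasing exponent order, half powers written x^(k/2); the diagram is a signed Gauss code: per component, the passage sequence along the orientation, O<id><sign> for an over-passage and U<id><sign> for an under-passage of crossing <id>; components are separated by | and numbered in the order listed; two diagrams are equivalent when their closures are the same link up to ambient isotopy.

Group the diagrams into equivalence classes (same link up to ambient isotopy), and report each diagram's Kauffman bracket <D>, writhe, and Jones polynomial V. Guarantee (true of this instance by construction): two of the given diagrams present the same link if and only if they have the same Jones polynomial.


classes: {D1, D2} | {D3}
V(D1) = -x^(-3/2) + x^(-1/2) - 2x^(1/2) + x^(3/2) - 2x^(5/2) + x^(7/2)  [11 crossings, <D> = -A^-11 + 2A^-7 - A^-3 + 2A - A^5 + A^9, w = +1]
D2 (bracket -A^-11 + 2A^-7 - A^-3 + 2A - A^5 + A^9; 9 crossings at w = +1): V = -x^(-3/2) + x^(-1/2) - 2x^(1/2) + x^(3/2) - 2x^(5/2) + x^(7/2)
D3 (bracket A^5 + A^13; 11 crossings at w = +1): V = -x^(-5/2) - x^(-1/2)
note: V(x) takes 2 values over 3 diagrams, fixing the grouping


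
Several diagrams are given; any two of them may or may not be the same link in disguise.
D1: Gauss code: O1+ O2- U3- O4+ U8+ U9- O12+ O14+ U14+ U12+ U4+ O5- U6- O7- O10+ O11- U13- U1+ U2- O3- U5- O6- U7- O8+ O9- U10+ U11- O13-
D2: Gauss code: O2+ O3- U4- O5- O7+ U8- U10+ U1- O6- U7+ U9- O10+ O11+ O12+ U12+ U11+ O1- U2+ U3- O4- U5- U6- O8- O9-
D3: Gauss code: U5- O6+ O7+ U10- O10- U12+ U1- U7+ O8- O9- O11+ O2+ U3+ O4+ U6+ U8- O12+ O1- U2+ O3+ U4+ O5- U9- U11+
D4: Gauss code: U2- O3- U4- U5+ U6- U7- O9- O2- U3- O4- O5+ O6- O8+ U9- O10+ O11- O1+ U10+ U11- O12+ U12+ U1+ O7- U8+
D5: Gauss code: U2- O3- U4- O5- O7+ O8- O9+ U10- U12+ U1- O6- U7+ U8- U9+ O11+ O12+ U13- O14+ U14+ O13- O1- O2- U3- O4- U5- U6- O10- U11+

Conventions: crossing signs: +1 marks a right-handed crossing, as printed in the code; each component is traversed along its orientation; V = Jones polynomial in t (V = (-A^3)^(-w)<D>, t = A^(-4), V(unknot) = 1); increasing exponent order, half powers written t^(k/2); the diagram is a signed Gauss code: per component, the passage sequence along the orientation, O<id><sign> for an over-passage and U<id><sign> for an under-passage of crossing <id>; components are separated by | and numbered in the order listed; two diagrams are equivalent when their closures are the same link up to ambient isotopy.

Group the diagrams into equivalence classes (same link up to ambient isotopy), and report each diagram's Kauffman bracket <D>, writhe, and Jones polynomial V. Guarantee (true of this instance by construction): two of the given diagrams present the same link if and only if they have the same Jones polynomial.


grouping into links: {D1} | {D2, D4, D5} | {D3}
V(D1) = -t^-7 + t^-6 - t^-5 + t^-4 + t^-2  (w -2, c 14, <D> = A^2 + A^10 - A^14 + A^18 - A^22)
V(D2) = -t^-6 + t^-5 - t^-4 + 2t^-3 - t^-2 + t^-1  (w -2, c 12, <D> = A^-2 - A^2 + 2A^6 - A^10 + A^14 - A^18)
V(D3) = t + t^3 - t^4  [12 crossings, <D> = -A^-10 + A^-6 + A^2, w = +2]
V(D4) = -t^-6 + t^-5 - t^-4 + 2t^-3 - t^-2 + t^-1  (w -2, c 12, <D> = A^-2 - A^2 + 2A^6 - A^10 + A^14 - A^18)
D5 (bracket A^-8 - A^-4 + 2 - A^4 + A^8 - A^12; 14 crossings at w = -4): V = -t^-6 + t^-5 - t^-4 + 2t^-3 - t^-2 + t^-1
why: 3 classes among 5 diagrams; unequal V(t) rules out equality


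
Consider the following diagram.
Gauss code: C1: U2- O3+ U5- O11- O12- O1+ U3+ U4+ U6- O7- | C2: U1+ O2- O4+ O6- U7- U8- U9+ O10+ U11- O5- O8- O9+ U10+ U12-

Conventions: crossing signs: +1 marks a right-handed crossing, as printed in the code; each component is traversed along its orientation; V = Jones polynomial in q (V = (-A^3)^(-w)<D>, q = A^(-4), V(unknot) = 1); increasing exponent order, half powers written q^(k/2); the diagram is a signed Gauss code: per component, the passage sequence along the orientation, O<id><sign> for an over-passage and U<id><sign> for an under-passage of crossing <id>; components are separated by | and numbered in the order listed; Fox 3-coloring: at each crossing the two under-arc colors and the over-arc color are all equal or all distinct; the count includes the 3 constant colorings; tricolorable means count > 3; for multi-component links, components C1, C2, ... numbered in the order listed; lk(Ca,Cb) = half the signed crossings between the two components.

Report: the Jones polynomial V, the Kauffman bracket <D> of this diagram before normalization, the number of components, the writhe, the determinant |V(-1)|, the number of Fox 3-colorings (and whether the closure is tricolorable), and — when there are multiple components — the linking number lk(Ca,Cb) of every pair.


V(q) = -q^(-9/2) + q^(-7/2) - 3q^(-5/2) + 2q^(-3/2) - 2q^(-1/2) + 2q^(1/2) - q^(3/2)
bracket: -A^-12 + 2A^-8 - 2A^-4 + 2 - 3A^4 + A^8 - A^12, w = -2
2 components, writhe -2, over 12 crossings
lk(C1,C2) = -2
det 12, colorings 9 of 3^12 — tricolorable
observation: the 1 component pair carries total linking -2


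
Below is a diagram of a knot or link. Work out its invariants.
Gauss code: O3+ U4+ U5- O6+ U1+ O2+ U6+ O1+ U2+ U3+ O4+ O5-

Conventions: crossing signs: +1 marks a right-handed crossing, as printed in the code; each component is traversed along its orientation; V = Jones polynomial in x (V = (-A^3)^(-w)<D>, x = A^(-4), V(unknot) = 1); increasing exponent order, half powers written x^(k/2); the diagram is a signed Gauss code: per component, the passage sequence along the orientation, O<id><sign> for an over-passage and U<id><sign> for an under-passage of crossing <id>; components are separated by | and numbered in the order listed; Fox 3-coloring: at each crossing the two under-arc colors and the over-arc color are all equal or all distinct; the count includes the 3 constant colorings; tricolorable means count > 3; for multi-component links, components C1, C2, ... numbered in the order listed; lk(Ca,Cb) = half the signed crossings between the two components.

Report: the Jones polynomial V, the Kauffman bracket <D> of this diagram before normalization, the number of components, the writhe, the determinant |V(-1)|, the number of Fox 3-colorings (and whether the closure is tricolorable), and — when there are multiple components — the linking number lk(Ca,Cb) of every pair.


V(x) = x + x^3 - x^4
bracket: -A^-4 + 1 + A^8, w = +4
1 component, writhe +4, over 6 crossings
det 3, colorings 9 of 3^6 — tricolorable
observation: V spans 3 powers of x: at least 3 crossings in any diagram


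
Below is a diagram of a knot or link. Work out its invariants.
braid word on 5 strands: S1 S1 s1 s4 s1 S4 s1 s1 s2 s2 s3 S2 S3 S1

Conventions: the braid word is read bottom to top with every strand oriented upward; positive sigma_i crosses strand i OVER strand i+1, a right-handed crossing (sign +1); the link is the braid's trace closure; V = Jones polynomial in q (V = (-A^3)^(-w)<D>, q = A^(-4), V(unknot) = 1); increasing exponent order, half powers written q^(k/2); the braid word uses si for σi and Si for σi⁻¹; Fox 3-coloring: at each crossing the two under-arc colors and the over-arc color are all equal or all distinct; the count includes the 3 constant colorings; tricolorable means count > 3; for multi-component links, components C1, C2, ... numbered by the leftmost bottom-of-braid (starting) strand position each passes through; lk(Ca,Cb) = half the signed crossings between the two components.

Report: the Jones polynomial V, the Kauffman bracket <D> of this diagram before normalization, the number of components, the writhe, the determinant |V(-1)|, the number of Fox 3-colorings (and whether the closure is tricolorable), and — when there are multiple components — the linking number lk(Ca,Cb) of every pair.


V(q) = 1 + q + q^2 + q^3
bracket: A^-6 + A^-2 + A^2 + A^6, w = +2
3 components, writhe +2, over 14 crossings
lk(C1,C2) = +1
linking number lk(C1,C3) = 0
lk(C2,C3): 0
det 0, colorings 9 of 3^14 — tricolorable
observation: summing lk over 3 pairs gives +1


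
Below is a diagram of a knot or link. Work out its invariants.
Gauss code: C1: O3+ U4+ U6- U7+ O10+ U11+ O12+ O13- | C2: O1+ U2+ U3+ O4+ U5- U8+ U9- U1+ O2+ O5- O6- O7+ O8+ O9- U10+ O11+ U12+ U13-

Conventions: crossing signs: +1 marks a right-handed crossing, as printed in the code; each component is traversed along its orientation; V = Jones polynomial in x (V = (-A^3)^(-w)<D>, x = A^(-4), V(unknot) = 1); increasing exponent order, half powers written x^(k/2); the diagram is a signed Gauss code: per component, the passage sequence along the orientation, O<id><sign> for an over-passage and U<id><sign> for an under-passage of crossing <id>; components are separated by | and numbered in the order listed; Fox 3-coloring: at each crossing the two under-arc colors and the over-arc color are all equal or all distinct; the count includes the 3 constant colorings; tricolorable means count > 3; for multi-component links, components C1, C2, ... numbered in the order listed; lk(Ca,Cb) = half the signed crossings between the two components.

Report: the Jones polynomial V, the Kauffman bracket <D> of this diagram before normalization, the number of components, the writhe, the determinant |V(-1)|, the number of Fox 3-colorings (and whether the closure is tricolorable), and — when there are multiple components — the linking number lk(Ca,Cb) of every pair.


V = -x^(3/2) + x^(5/2) - 3x^(7/2) + 2x^(9/2) - 2x^(11/2) + 2x^(13/2) - x^(15/2)
<D> = A^-15 - 2A^-11 + 2A^-7 - 2A^-3 + 3A - A^5 + A^9 (w = +5)
2 components over 13 crossings, w = +5
lk(C1,C2): +2
9 Fox colorings among 3^13, |V(-1)| = 12: tricolorable
why: the 1 component pair carries total linking +2


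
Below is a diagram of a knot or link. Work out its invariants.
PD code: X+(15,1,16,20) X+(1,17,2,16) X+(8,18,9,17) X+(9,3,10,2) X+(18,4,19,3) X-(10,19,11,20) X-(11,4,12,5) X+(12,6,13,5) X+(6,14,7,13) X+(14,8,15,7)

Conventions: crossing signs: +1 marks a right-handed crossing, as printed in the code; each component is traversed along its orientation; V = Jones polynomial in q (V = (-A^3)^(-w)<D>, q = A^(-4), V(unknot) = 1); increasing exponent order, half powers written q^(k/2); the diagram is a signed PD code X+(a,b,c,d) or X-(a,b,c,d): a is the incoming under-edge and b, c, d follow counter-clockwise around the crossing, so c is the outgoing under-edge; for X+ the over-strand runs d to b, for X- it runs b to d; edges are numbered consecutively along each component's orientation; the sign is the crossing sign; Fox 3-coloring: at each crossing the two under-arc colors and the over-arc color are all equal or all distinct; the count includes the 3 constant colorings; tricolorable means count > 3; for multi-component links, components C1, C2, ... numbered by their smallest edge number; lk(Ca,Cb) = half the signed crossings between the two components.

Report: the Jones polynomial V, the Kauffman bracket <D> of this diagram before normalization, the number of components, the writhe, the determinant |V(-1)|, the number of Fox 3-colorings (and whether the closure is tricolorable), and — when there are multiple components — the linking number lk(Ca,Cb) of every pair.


V = q^2 + 2q^4 - 2q^5 + q^6 - 2q^7 + q^8
<D> = A^-14 - 2A^-10 + A^-6 - 2A^-2 + 2A^2 + A^10 (w = +6)
1 component over 10 crossings, w = +6
27 Fox colorings among 3^10, |V(-1)| = 9: tricolorable
why: w = +6 (over 10 crossings) is diagram-only; (-A^3)^(-6) removes it from V


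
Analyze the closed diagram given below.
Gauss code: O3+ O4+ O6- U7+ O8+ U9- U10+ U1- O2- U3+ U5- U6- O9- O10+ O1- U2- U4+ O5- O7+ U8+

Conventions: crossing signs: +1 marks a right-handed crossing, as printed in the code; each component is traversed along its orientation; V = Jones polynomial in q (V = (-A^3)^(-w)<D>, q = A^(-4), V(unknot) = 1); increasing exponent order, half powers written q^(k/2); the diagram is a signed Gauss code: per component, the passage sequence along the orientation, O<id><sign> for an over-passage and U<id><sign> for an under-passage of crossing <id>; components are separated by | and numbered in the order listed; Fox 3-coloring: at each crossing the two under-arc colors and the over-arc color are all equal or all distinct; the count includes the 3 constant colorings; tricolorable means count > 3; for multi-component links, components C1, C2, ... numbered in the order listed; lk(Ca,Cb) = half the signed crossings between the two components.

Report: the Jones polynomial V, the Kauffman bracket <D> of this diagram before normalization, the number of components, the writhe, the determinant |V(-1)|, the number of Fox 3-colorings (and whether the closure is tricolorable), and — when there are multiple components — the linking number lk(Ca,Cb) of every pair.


Jones polynomial: V(q) = -q^-3 + q^-2 - q^-1 + 3 - q + q^2 - q^3
<D> = -A^-12 + A^-8 - A^-4 + 3 - A^4 + A^8 - A^12; writhe 0
components 1, writhe 0 (10 crossings)
3-colorings: 27 of 3^10, det 9 — tricolorable
note: palindromic: swapping q for 1/q fixes V


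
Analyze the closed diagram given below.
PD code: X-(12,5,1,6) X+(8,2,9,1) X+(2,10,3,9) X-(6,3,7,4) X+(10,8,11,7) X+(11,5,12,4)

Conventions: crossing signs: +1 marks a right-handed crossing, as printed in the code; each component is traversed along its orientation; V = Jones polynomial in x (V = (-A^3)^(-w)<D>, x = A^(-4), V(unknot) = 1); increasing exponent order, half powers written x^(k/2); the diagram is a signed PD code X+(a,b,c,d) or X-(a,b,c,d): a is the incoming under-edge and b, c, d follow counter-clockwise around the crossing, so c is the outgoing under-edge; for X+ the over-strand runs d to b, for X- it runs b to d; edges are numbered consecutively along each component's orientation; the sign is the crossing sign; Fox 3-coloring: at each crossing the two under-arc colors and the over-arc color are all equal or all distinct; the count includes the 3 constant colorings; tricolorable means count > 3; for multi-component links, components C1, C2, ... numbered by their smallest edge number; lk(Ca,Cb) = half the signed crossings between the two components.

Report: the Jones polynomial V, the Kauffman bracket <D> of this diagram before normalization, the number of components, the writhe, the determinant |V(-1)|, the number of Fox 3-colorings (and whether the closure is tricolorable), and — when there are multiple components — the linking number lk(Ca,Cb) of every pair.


V = x + x^3 - x^4
<D> = -A^-10 + A^-6 + A^2 (w = +2)
1 component over 6 crossings, w = +2
9 Fox colorings among 3^6, |V(-1)| = 3: tricolorable
why: w = +2 shifts under R1 moves; the (-A^3)^(-2) factor cancels that in V


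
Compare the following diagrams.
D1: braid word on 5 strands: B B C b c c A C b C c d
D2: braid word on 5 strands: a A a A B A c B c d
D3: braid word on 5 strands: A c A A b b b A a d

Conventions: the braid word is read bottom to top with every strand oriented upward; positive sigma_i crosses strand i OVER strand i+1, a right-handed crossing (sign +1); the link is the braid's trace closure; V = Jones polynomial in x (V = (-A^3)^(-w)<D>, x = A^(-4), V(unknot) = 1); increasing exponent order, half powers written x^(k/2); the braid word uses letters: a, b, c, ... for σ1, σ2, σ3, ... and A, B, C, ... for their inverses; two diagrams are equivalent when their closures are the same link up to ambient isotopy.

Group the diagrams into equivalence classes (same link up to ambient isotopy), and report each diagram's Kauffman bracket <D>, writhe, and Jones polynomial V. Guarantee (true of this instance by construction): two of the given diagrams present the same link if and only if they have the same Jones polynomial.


grouping into links: {D1} | {D2} | {D3}
V(D1) = 1  (w 0, c 12, <D> = 1)
D2 (bracket A^-8 - A^-4 + 1 - A^4 + A^8; 10 crossings at w = 0): V = x^-2 - x^-1 + 1 - x + x^2
V(D3) = -x^-3 + x^-2 - x^-1 + 3 - x + x^2 - x^3  (w +2, c 10, <D> = -A^-6 + A^-2 - A^2 + 3A^6 - A^10 + A^14 - A^18)
key observation: 3 classes among 3 diagrams; unequal V(x) rules out equality


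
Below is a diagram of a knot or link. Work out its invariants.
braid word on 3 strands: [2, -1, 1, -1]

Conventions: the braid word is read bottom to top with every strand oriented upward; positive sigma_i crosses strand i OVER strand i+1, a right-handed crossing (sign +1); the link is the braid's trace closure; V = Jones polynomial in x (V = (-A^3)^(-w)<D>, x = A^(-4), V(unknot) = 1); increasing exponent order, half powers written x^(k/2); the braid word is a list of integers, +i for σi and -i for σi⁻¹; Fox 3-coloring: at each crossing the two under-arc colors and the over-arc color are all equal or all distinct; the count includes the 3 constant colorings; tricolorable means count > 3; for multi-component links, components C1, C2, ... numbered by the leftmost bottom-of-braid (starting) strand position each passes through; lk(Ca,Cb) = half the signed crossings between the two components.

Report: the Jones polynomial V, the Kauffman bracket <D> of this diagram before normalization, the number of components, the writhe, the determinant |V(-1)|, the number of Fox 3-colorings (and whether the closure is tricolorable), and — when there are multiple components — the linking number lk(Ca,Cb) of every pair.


V = 1
<D> = 1 (w = 0)
1 component over 4 crossings, w = 0
3 Fox colorings among 3^4, |V(-1)| = 1: not tricolorable
why: w = 0 (over 4 crossings) is diagram-only; (-A^3)^(0) removes it from V


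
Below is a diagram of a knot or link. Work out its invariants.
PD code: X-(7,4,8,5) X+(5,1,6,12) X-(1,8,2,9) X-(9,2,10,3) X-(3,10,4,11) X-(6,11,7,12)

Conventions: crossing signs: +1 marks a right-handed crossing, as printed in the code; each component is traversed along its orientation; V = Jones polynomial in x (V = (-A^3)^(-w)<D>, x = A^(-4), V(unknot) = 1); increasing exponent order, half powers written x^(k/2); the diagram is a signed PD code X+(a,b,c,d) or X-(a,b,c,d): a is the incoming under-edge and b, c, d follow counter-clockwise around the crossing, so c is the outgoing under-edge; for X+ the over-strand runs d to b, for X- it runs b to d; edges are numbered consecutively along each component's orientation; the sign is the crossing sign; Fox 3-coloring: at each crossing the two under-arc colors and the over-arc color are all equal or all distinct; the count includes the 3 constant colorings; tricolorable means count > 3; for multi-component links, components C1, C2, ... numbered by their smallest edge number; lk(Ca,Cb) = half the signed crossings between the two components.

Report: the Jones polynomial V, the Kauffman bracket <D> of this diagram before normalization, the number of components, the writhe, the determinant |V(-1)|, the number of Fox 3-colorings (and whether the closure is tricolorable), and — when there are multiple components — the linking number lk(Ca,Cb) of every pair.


V(x) = -x^-4 + x^-3 + x^-1
bracket: A^-8 + 1 - A^4, w = -4
1 component, writhe -4, over 6 crossings
det 3, colorings 9 of 3^6 — tricolorable
observation: |V(-1)| = 3: so tricolorable, since 3 divides 3


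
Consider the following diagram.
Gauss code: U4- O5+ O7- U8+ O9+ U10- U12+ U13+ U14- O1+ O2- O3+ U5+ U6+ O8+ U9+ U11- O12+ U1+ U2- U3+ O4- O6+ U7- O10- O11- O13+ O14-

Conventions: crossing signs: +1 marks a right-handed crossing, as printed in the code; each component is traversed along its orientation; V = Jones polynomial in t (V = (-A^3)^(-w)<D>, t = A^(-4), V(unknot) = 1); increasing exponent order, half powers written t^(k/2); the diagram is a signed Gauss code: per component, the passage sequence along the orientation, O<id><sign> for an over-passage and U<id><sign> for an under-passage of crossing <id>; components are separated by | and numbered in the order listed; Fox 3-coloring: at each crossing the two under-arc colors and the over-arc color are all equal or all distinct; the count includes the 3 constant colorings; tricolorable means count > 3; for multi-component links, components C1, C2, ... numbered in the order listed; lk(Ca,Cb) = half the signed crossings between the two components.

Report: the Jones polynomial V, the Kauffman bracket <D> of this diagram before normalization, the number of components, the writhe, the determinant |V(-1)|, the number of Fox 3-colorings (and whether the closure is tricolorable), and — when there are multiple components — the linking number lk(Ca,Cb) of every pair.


Jones polynomial: V(t) = -t^-2 + t^-1 - 1 + 3t - 2t^2 + 3t^3 - 2t^4 + t^5 - t^6
<D> = -A^-18 + A^-14 - 2A^-10 + 3A^-6 - 2A^-2 + 3A^2 - A^6 + A^10 - A^14; writhe +2
components 1, writhe +2 (14 crossings)
3-colorings: 9 of 3^14, det 15 — tricolorable
note: w = +2 shifts under R1 moves; the (-A^3)^(-2) factor cancels that in V
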